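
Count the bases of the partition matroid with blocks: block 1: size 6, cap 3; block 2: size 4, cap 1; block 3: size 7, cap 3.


A basis picks exactly ci elements from block i.
Number of bases = product of C(|Si|, ci).
= C(6,3) * C(4,1) * C(7,3)
= 20 * 4 * 35
= 2800.

2800


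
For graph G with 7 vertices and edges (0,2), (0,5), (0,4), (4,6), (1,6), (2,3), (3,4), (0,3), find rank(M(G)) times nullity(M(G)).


r(M) = |V| - c = 7 - 1 = 6.
nullity = |E| - r(M) = 8 - 6 = 2.
Product = 6 * 2 = 12.

12


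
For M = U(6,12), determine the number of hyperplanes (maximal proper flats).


Hyperplanes of U(6,12) are flats of rank 5.
In a uniform matroid, these are exactly the (5)-element subsets.
Count = (12 choose 5) = 792.

792


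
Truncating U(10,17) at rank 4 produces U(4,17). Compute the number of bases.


Truncating U(10,17) to rank 4 gives U(4,17).
Bases of U(4,17) are all 4-element subsets of 17 elements.
Number of bases = C(17,4) = (17 * 16 * 15 * 14) / (1 * 2 * 3 * 4) = 2380.

2380


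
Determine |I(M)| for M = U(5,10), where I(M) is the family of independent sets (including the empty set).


Independent sets of U(5,10) are all subsets of size <= 5.
Count = (10 choose 0) + (10 choose 1) + (10 choose 2) + (10 choose 3) + (10 choose 4) + (10 choose 5)
     = 1 + 10 + 45 + 120 + 210 + 252
     = 638.

638


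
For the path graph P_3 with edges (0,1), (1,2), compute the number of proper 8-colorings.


P(P_3, k) = k * (k-1)^(2).
P(8) = 8 * 7^2 = 8 * 49 = 392.

392


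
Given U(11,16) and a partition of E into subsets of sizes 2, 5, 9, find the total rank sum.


r(Ai) = min(|Ai|, 11) for each part.
Sum = min(2,11) + min(5,11) + min(9,11)
    = 2 + 5 + 9
    = 16.

16


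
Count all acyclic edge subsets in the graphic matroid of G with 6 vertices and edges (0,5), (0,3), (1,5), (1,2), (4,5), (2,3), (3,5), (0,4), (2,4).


An independent set in a graphic matroid is an acyclic edge subset.
G has 6 vertices and 9 edges.
Enumerate all 2^9 = 512 subsets, checking for acyclicity.
Total independent sets = 306.

306


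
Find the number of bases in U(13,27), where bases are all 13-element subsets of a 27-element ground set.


Bases of U(13,27) are all 13-element subsets of the 27-element ground set.
Number of bases = C(27,13).
C(27,13) = 20058300.

20058300


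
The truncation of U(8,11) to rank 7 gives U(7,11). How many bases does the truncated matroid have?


Truncating U(8,11) to rank 7 gives U(7,11).
Bases of U(7,11) are all 7-element subsets of 11 elements.
Number of bases = C(11,7) = 330.

330


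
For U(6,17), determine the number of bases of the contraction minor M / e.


Contracting e from U(6,17) gives U(5,16).
Bases of U(5,16) = C(16,5) = 16! / (5! * 11!) = 4368.

4368


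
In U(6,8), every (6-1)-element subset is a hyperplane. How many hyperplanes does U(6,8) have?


Hyperplanes of U(6,8) are flats of rank 5.
In a uniform matroid, these are exactly the (5)-element subsets.
Count = C(8,5) = 56.

56


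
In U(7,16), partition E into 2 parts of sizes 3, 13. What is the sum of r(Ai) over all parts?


r(Ai) = min(|Ai|, 7) for each part.
Sum = min(3,7) + min(13,7)
    = 3 + 7
    = 10.

10


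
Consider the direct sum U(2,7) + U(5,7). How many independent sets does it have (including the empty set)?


For a direct sum, |I(M1+M2)| = |I(M1)| * |I(M2)|.
|I(U(2,7))| = sum C(7,k) for k=0..2 = 29.
|I(U(5,7))| = sum C(7,k) for k=0..5 = 120.
Total = 29 * 120 = 3480.

3480


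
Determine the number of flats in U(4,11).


Flats of U(4,11): every subset of size < 4 is a flat, plus E itself.
Count = (11 choose 0) + (11 choose 1) + (11 choose 2) + (11 choose 3) + 1
     = 1 + 11 + 55 + 165 + 1
     = 233.

233


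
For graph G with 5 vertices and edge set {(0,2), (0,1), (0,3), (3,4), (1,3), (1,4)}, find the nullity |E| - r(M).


Cycle rank (nullity) = |E| - r(M) = |E| - (|V| - c).
|E| = 6, |V| = 5, c = 1.
Nullity = 6 - (5 - 1) = 6 - 4 = 2.

2


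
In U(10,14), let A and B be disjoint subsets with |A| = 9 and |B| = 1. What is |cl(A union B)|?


|A union B| = 9 + 1 = 10 (disjoint).
In U(10,14), cl(S) = S if |S| < 10, else cl(S) = E.
Since 10 >= 10, cl(A union B) = E.
|cl(A union B)| = 14.

14


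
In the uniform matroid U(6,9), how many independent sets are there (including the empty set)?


Independent sets of U(6,9) are all subsets of size <= 6.
Count = (9 choose 0) + (9 choose 1) + (9 choose 2) + (9 choose 3) + (9 choose 4) + (9 choose 5) + (9 choose 6)
     = 1 + 9 + 36 + 84 + 126 + 126 + 84
     = 466.

466


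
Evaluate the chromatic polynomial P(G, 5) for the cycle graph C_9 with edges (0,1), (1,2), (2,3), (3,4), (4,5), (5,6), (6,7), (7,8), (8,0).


P(C_9, k) = (k-1)^9 + (-1)^9*(k-1).
P(5) = (4)^9 - 4
= 262144 - 4 = 262140.

262140


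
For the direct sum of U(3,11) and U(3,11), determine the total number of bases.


Bases of a direct sum M1 + M2: |B| = |B(M1)| * |B(M2)|.
|B(U(3,11))| = C(11,3) = 165.
|B(U(3,11))| = C(11,3) = 165.
Total bases = 165 * 165 = 27225.

27225


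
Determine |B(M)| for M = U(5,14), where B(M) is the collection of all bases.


Bases of U(5,14) are all 5-element subsets of the 14-element ground set.
Number of bases = C(14,5).
(14 choose 5) = 2002.

2002


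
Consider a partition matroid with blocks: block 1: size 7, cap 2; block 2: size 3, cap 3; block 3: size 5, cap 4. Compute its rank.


Rank of a partition matroid = sum of min(|Si|, ci) for each block.
= min(7,2) + min(3,3) + min(5,4)
= 2 + 3 + 4
= 9.

9


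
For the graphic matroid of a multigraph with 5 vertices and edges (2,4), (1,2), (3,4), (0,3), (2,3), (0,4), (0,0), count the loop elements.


In a graphic matroid, a loop is a self-loop edge (u,u) with rank 0.
Examining all 7 edges for self-loops...
Self-loops found: (0,0)
Number of loops = 1.

1


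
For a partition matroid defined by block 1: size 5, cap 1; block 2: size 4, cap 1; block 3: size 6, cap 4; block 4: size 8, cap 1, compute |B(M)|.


A basis picks exactly ci elements from block i.
Number of bases = product of C(|Si|, ci).
= C(5,1) * C(4,1) * C(6,4) * C(8,1)
= 5 * 4 * 15 * 8
= 2400.

2400


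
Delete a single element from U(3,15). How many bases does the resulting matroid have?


Deleting e from U(3,15) gives U(3,14) since n > r.
Bases of U(3,14) = (14 choose 3) = 364.

364


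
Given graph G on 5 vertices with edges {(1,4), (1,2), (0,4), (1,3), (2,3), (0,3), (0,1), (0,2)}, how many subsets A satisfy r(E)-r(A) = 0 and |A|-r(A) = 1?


R(x,y) = sum over A in 2^E of x^(r(E)-r(A)) * y^(|A|-r(A)).
G has 5 vertices, 8 edges. r(E) = 4.
Enumerate all 2^8 = 256 subsets.
Count subsets with r(E)-r(A)=0 and |A|-r(A)=1: 48.

48


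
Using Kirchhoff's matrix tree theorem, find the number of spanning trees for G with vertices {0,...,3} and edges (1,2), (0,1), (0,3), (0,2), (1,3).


By Kirchhoff's matrix tree theorem, the number of spanning trees equals
the determinant of any cofactor of the Laplacian matrix L.
G has 4 vertices and 5 edges.
Computing the (3 x 3) cofactor determinant gives 8.

8


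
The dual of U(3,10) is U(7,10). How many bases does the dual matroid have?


The dual of U(r,n) is U(n-r, n) = U(7,10).
Bases of U(7,10) are all (7)-element subsets.
|B(M*)| = (10 choose 7) = 120.

120


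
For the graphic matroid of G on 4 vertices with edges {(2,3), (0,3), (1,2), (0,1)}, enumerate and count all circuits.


A circuit in a graphic matroid = edge set of a simple cycle.
G has 4 vertices and 4 edges.
Enumerating all minimal edge subsets forming cycles...
Total circuits found: 1.

1


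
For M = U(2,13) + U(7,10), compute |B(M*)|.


(M1+M2)* = M1* + M2*.
M1* = U(11,13), bases: C(13,11) = 78.
M2* = U(3,10), bases: C(10,3) = 120.
|B(M*)| = 78 * 120 = 9360.

9360


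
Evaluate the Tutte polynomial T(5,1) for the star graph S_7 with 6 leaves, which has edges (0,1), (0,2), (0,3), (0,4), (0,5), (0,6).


A star on 7 vertices is a tree with 6 edges.
T(x,y) = x^(6) for any tree.
T(5,1) = 5^6 = 15625.

15625


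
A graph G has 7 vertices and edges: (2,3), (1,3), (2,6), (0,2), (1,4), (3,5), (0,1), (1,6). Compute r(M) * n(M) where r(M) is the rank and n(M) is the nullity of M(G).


r(M) = |V| - c = 7 - 1 = 6.
nullity = |E| - r(M) = 8 - 6 = 2.
Product = 6 * 2 = 12.

12


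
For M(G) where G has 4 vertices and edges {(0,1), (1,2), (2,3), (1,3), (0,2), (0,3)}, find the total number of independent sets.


An independent set in a graphic matroid is an acyclic edge subset.
G has 4 vertices and 6 edges.
Enumerate all 2^6 = 64 subsets, checking for acyclicity.
Total independent sets = 38.

38


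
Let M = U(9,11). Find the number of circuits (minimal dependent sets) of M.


In U(9,11), circuits are the (10)-element subsets.
Any set of 10 elements is dependent, and removing any one element gives
an independent set of size 9, so it is a minimal dependent set.
Number of circuits = C(11,10) = 11! / (10! * 1!) = 11.

11


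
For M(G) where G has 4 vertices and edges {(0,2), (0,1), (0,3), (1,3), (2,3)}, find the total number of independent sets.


An independent set in a graphic matroid is an acyclic edge subset.
G has 4 vertices and 5 edges.
Enumerate all 2^5 = 32 subsets, checking for acyclicity.
Total independent sets = 24.

24


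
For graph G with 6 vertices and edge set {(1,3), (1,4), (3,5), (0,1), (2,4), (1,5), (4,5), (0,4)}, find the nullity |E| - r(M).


Cycle rank (nullity) = |E| - r(M) = |E| - (|V| - c).
|E| = 8, |V| = 6, c = 1.
Nullity = 8 - (6 - 1) = 8 - 5 = 3.

3


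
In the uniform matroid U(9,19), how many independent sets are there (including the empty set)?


Independent sets of U(9,19) are all subsets of size <= 9.
Count = C(19,0) + C(19,1) + C(19,2) + C(19,3) + C(19,4) + C(19,5) + C(19,6) + C(19,7) + C(19,8) + C(19,9)
     = 1 + 19 + 171 + 969 + 3876 + 11628 + 27132 + 50388 + 75582 + 92378
     = 262144.

262144


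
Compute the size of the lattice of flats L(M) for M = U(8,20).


Flats of U(8,20): every subset of size < 8 is a flat, plus E itself.
Count = C(20,0) + C(20,1) + C(20,2) + C(20,3) + C(20,4) + C(20,5) + C(20,6) + C(20,7) + 1
     = 1 + 20 + 190 + 1140 + 4845 + 15504 + 38760 + 77520 + 1
     = 137981.

137981


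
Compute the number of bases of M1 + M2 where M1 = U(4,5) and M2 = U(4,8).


Bases of a direct sum M1 + M2: |B| = |B(M1)| * |B(M2)|.
|B(U(4,5))| = C(5,4) = 5.
|B(U(4,8))| = C(8,4) = 70.
Total bases = 5 * 70 = 350.

350


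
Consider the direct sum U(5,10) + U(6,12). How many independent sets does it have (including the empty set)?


For a direct sum, |I(M1+M2)| = |I(M1)| * |I(M2)|.
|I(U(5,10))| = sum C(10,k) for k=0..5 = 638.
|I(U(6,12))| = sum C(12,k) for k=0..6 = 2510.
Total = 638 * 2510 = 1601380.

1601380


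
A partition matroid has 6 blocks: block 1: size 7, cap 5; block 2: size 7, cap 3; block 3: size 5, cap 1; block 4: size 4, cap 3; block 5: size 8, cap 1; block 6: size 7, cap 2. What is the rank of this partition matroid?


Rank of a partition matroid = sum of min(|Si|, ci) for each block.
= min(7,5) + min(7,3) + min(5,1) + min(4,3) + min(8,1) + min(7,2)
= 5 + 3 + 1 + 3 + 1 + 2
= 15.

15


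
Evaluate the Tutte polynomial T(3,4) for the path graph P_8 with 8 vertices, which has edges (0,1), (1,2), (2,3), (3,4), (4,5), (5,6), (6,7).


A path on 8 vertices is a tree with 7 edges.
T(x,y) = x^(7) for any tree.
T(3,4) = 3^7 = 2187.

2187


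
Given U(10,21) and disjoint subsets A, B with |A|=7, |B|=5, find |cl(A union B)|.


|A union B| = 7 + 5 = 12 (disjoint).
In U(10,21), cl(S) = S if |S| < 10, else cl(S) = E.
Since 12 >= 10, cl(A union B) = E.
|cl(A union B)| = 21.

21


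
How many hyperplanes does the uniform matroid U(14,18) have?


Hyperplanes of U(14,18) are flats of rank 13.
In a uniform matroid, these are exactly the (13)-element subsets.
Count = C(18,13) = 8568.

8568


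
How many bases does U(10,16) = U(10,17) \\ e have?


Deleting e from U(10,17) gives U(10,16) since n > r.
Bases of U(10,16) = (16 choose 10) = 8008.

8008


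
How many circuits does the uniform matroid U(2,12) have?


In U(2,12), circuits are the (3)-element subsets.
Any set of 3 elements is dependent, and removing any one element gives
an independent set of size 2, so it is a minimal dependent set.
Number of circuits = (12 choose 3) = 220.

220


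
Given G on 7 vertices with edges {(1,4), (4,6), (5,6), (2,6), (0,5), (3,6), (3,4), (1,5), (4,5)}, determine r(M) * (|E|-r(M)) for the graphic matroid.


r(M) = |V| - c = 7 - 1 = 6.
nullity = |E| - r(M) = 9 - 6 = 3.
Product = 6 * 3 = 18.

18


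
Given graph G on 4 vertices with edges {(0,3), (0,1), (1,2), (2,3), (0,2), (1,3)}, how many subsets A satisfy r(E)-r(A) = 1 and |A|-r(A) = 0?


R(x,y) = sum over A in 2^E of x^(r(E)-r(A)) * y^(|A|-r(A)).
G has 4 vertices, 6 edges. r(E) = 3.
Enumerate all 2^6 = 64 subsets.
Count subsets with r(E)-r(A)=1 and |A|-r(A)=0: 15.

15


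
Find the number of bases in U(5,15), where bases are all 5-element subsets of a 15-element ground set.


Bases of U(5,15) are all 5-element subsets of the 15-element ground set.
Number of bases = C(15,5).
(15 choose 5) = 3003.

3003


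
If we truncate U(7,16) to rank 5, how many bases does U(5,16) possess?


Truncating U(7,16) to rank 5 gives U(5,16).
Bases of U(5,16) are all 5-element subsets of 16 elements.
Number of bases = C(16,5) = 16! / (5! * 11!) = 4368.

4368


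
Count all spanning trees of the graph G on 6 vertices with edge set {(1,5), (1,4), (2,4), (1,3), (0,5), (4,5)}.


By Kirchhoff's matrix tree theorem, the number of spanning trees equals
the determinant of any cofactor of the Laplacian matrix L.
G has 6 vertices and 6 edges.
Computing the (5 x 5) cofactor determinant gives 3.

3


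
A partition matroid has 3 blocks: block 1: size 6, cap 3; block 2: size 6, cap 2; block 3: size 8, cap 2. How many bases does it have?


A basis picks exactly ci elements from block i.
Number of bases = product of C(|Si|, ci).
= C(6,3) * C(6,2) * C(8,2)
= 20 * 15 * 28
= 8400.

8400


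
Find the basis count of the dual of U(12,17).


The dual of U(r,n) is U(n-r, n) = U(5,17).
Bases of U(5,17) are all (5)-element subsets.
|B(M*)| = C(17,5) = 17! / (5! * 12!) = 6188.

6188


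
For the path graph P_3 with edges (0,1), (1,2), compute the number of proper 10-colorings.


P(P_3, k) = k * (k-1)^(2).
P(10) = 10 * 9^2 = 10 * 81 = 810.

810


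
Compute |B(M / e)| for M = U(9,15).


Contracting e from U(9,15) gives U(8,14).
Bases of U(8,14) = (14 choose 8) = 3003.

3003


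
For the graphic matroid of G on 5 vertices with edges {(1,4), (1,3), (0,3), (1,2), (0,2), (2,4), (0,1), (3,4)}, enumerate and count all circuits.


A circuit in a graphic matroid = edge set of a simple cycle.
G has 5 vertices and 8 edges.
Enumerating all minimal edge subsets forming cycles...
Total circuits found: 13.

13


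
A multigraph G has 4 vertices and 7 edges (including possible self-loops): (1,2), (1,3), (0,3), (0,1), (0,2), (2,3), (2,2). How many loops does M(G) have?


In a graphic matroid, a loop is a self-loop edge (u,u) with rank 0.
Examining all 7 edges for self-loops...
Self-loops found: (2,2)
Number of loops = 1.

1


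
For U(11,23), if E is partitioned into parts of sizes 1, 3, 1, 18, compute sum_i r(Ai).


r(Ai) = min(|Ai|, 11) for each part.
Sum = min(1,11) + min(3,11) + min(1,11) + min(18,11)
    = 1 + 3 + 1 + 11
    = 16.

16


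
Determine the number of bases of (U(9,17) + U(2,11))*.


(M1+M2)* = M1* + M2*.
M1* = U(8,17), bases: C(17,8) = 24310.
M2* = U(9,11), bases: C(11,9) = 55.
|B(M*)| = 24310 * 55 = 1337050.

1337050


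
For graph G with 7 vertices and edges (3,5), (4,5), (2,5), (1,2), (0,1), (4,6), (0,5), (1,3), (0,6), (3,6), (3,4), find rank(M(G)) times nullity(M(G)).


r(M) = |V| - c = 7 - 1 = 6.
nullity = |E| - r(M) = 11 - 6 = 5.
Product = 6 * 5 = 30.

30


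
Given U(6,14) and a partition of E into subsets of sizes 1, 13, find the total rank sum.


r(Ai) = min(|Ai|, 6) for each part.
Sum = min(1,6) + min(13,6)
    = 1 + 6
    = 7.

7


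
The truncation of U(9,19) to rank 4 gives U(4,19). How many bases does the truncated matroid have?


Truncating U(9,19) to rank 4 gives U(4,19).
Bases of U(4,19) are all 4-element subsets of 19 elements.
Number of bases = C(19,4) = 19! / (4! * 15!) = 3876.

3876


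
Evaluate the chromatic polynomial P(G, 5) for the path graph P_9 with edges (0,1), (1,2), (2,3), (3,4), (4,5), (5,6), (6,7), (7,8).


P(P_9, k) = k * (k-1)^(8).
P(5) = 5 * 4^8 = 5 * 65536 = 327680.

327680


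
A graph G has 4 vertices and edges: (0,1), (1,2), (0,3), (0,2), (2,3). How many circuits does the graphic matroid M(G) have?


A circuit in a graphic matroid = edge set of a simple cycle.
G has 4 vertices and 5 edges.
Enumerating all minimal edge subsets forming cycles...
Total circuits found: 3.

3


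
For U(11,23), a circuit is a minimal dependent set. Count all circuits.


In U(11,23), circuits are the (12)-element subsets.
Any set of 12 elements is dependent, and removing any one element gives
an independent set of size 11, so it is a minimal dependent set.
Number of circuits = C(23,12) = 1352078.

1352078


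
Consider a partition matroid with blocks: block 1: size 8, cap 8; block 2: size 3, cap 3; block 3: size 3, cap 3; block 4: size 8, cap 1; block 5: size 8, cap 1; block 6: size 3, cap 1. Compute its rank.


Rank of a partition matroid = sum of min(|Si|, ci) for each block.
= min(8,8) + min(3,3) + min(3,3) + min(8,1) + min(8,1) + min(3,1)
= 8 + 3 + 3 + 1 + 1 + 1
= 17.

17


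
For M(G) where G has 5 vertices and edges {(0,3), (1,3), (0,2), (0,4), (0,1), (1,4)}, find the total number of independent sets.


An independent set in a graphic matroid is an acyclic edge subset.
G has 5 vertices and 6 edges.
Enumerate all 2^6 = 64 subsets, checking for acyclicity.
Total independent sets = 48.

48


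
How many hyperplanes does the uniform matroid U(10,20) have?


Hyperplanes of U(10,20) are flats of rank 9.
In a uniform matroid, these are exactly the (9)-element subsets.
Count = C(20,9) = 20! / (9! * 11!) = 167960.

167960


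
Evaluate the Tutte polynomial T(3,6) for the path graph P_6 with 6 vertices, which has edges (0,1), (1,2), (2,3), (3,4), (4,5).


A path on 6 vertices is a tree with 5 edges.
T(x,y) = x^(5) for any tree.
T(3,6) = 3^5 = 243.

243


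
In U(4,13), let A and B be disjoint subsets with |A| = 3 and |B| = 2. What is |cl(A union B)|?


|A union B| = 3 + 2 = 5 (disjoint).
In U(4,13), cl(S) = S if |S| < 4, else cl(S) = E.
Since 5 >= 4, cl(A union B) = E.
|cl(A union B)| = 13.

13


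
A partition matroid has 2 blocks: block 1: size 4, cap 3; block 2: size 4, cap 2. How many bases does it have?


A basis picks exactly ci elements from block i.
Number of bases = product of C(|Si|, ci).
= C(4,3) * C(4,2)
= 4 * 6
= 24.

24


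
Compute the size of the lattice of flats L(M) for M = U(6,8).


Flats of U(6,8): every subset of size < 6 is a flat, plus E itself.
Count = C(8,0) + C(8,1) + C(8,2) + C(8,3) + C(8,4) + C(8,5) + 1
     = 1 + 8 + 28 + 56 + 70 + 56 + 1
     = 220.

220


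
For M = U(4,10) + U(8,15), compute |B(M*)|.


(M1+M2)* = M1* + M2*.
M1* = U(6,10), bases: C(10,6) = 210.
M2* = U(7,15), bases: C(15,7) = 6435.
|B(M*)| = 210 * 6435 = 1351350.

1351350


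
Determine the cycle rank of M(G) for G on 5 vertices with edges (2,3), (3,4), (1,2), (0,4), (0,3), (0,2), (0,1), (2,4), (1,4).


Cycle rank (nullity) = |E| - r(M) = |E| - (|V| - c).
|E| = 9, |V| = 5, c = 1.
Nullity = 9 - (5 - 1) = 9 - 4 = 5.

5


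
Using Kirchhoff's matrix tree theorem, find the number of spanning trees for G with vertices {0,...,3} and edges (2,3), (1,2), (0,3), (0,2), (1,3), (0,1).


By Kirchhoff's matrix tree theorem, the number of spanning trees equals
the determinant of any cofactor of the Laplacian matrix L.
G has 4 vertices and 6 edges.
Computing the (3 x 3) cofactor determinant gives 16.

16


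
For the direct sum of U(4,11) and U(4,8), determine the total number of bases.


Bases of a direct sum M1 + M2: |B| = |B(M1)| * |B(M2)|.
|B(U(4,11))| = C(11,4) = 330.
|B(U(4,8))| = C(8,4) = 70.
Total bases = 330 * 70 = 23100.

23100


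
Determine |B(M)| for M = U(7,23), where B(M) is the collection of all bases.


Bases of U(7,23) are all 7-element subsets of the 23-element ground set.
Number of bases = C(23,7).
(23 choose 7) = 245157.

245157


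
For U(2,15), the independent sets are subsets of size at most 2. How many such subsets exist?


Independent sets of U(2,15) are all subsets of size <= 2.
Count = C(15,0) + C(15,1) + C(15,2)
     = 1 + 15 + 105
     = 121.

121


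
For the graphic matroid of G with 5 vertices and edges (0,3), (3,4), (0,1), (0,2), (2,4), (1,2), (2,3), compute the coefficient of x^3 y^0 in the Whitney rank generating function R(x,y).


R(x,y) = sum over A in 2^E of x^(r(E)-r(A)) * y^(|A|-r(A)).
G has 5 vertices, 7 edges. r(E) = 4.
Enumerate all 2^7 = 128 subsets.
Count subsets with r(E)-r(A)=3 and |A|-r(A)=0: 7.

7


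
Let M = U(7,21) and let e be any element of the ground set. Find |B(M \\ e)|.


Deleting e from U(7,21) gives U(7,20) since n > r.
Bases of U(7,20) = C(20,7) = 77520.

77520


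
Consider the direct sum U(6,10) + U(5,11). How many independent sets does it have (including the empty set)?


For a direct sum, |I(M1+M2)| = |I(M1)| * |I(M2)|.
|I(U(6,10))| = sum C(10,k) for k=0..6 = 848.
|I(U(5,11))| = sum C(11,k) for k=0..5 = 1024.
Total = 848 * 1024 = 868352.

868352


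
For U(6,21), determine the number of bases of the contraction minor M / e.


Contracting e from U(6,21) gives U(5,20).
Bases of U(5,20) = C(20,5) = 20! / (5! * 15!) = 15504.

15504


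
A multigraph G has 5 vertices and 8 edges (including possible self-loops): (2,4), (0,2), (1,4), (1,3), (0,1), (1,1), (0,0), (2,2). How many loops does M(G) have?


In a graphic matroid, a loop is a self-loop edge (u,u) with rank 0.
Examining all 8 edges for self-loops...
Self-loops found: (1,1), (0,0), (2,2)
Number of loops = 3.

3


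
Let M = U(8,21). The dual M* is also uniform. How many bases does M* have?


The dual of U(r,n) is U(n-r, n) = U(13,21).
Bases of U(13,21) are all (13)-element subsets.
|B(M*)| = (21 choose 13) = 203490.

203490


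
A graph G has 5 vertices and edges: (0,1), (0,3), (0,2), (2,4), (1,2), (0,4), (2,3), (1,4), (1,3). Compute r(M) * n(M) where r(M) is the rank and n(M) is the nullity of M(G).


r(M) = |V| - c = 5 - 1 = 4.
nullity = |E| - r(M) = 9 - 4 = 5.
Product = 4 * 5 = 20.

20


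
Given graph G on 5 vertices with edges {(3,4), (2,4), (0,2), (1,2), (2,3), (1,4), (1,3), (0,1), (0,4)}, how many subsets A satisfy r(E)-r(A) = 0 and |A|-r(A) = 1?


R(x,y) = sum over A in 2^E of x^(r(E)-r(A)) * y^(|A|-r(A)).
G has 5 vertices, 9 edges. r(E) = 4.
Enumerate all 2^9 = 512 subsets.
Count subsets with r(E)-r(A)=0 and |A|-r(A)=1: 111.

111


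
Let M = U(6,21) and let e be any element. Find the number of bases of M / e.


Contracting e from U(6,21) gives U(5,20).
Bases of U(5,20) = (20 choose 5) = 15504.

15504


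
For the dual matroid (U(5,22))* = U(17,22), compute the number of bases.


The dual of U(r,n) is U(n-r, n) = U(17,22).
Bases of U(17,22) are all (17)-element subsets.
|B(M*)| = C(22,17) = 26334.

26334


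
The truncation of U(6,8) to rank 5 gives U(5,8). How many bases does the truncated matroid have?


Truncating U(6,8) to rank 5 gives U(5,8).
Bases of U(5,8) are all 5-element subsets of 8 elements.
Number of bases = (8 choose 5) = 56.

56


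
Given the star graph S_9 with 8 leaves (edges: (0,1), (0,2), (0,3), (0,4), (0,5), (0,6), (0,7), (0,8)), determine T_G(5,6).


A star on 9 vertices is a tree with 8 edges.
T(x,y) = x^(8) for any tree.
T(5,6) = 5^8 = 390625.

390625


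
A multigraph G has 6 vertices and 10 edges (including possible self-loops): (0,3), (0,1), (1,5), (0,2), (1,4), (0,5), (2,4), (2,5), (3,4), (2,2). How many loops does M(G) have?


In a graphic matroid, a loop is a self-loop edge (u,u) with rank 0.
Examining all 10 edges for self-loops...
Self-loops found: (2,2)
Number of loops = 1.

1


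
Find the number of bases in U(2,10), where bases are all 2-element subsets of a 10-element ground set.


Bases of U(2,10) are all 2-element subsets of the 10-element ground set.
Number of bases = C(10,2).
C(10,2) = (10 * 9) / (1 * 2) = 45.

45


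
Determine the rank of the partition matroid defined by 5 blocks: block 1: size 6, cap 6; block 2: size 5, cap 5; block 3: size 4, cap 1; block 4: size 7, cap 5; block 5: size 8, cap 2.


Rank of a partition matroid = sum of min(|Si|, ci) for each block.
= min(6,6) + min(5,5) + min(4,1) + min(7,5) + min(8,2)
= 6 + 5 + 1 + 5 + 2
= 19.

19


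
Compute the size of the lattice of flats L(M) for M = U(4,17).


Flats of U(4,17): every subset of size < 4 is a flat, plus E itself.
Count = C(17,0) + C(17,1) + C(17,2) + C(17,3) + 1
     = 1 + 17 + 136 + 680 + 1
     = 835.

835


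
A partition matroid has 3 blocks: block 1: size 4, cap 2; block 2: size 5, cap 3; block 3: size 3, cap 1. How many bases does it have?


A basis picks exactly ci elements from block i.
Number of bases = product of C(|Si|, ci).
= C(4,2) * C(5,3) * C(3,1)
= 6 * 10 * 3
= 180.

180


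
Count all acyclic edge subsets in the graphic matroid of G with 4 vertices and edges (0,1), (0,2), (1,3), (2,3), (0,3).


An independent set in a graphic matroid is an acyclic edge subset.
G has 4 vertices and 5 edges.
Enumerate all 2^5 = 32 subsets, checking for acyclicity.
Total independent sets = 24.

24


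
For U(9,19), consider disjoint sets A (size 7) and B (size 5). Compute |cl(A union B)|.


|A union B| = 7 + 5 = 12 (disjoint).
In U(9,19), cl(S) = S if |S| < 9, else cl(S) = E.
Since 12 >= 9, cl(A union B) = E.
|cl(A union B)| = 19.

19


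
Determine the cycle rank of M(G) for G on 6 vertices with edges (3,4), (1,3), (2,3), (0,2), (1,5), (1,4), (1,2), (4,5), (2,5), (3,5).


Cycle rank (nullity) = |E| - r(M) = |E| - (|V| - c).
|E| = 10, |V| = 6, c = 1.
Nullity = 10 - (6 - 1) = 10 - 5 = 5.

5


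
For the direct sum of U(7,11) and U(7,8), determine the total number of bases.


Bases of a direct sum M1 + M2: |B| = |B(M1)| * |B(M2)|.
|B(U(7,11))| = C(11,7) = 330.
|B(U(7,8))| = C(8,7) = 8.
Total bases = 330 * 8 = 2640.

2640


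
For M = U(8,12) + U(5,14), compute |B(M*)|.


(M1+M2)* = M1* + M2*.
M1* = U(4,12), bases: C(12,4) = 495.
M2* = U(9,14), bases: C(14,9) = 2002.
|B(M*)| = 495 * 2002 = 990990.

990990


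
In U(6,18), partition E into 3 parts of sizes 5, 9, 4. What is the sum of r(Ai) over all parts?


r(Ai) = min(|Ai|, 6) for each part.
Sum = min(5,6) + min(9,6) + min(4,6)
    = 5 + 6 + 4
    = 15.

15


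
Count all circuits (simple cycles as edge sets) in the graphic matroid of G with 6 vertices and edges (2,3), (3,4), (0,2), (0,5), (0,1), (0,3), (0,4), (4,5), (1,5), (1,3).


A circuit in a graphic matroid = edge set of a simple cycle.
G has 6 vertices and 10 edges.
Enumerating all minimal edge subsets forming cycles...
Total circuits found: 20.

20


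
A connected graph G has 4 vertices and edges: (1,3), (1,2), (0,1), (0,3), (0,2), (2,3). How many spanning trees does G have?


By Kirchhoff's matrix tree theorem, the number of spanning trees equals
the determinant of any cofactor of the Laplacian matrix L.
G has 4 vertices and 6 edges.
Computing the (3 x 3) cofactor determinant gives 16.

16


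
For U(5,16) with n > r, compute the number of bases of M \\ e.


Deleting e from U(5,16) gives U(5,15) since n > r.
Bases of U(5,15) = C(15,5) = 15! / (5! * 10!) = 3003.

3003


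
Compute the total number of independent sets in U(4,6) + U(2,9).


For a direct sum, |I(M1+M2)| = |I(M1)| * |I(M2)|.
|I(U(4,6))| = sum C(6,k) for k=0..4 = 57.
|I(U(2,9))| = sum C(9,k) for k=0..2 = 46.
Total = 57 * 46 = 2622.

2622


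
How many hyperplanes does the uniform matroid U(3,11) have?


Hyperplanes of U(3,11) are flats of rank 2.
In a uniform matroid, these are exactly the (2)-element subsets.
Count = (11 choose 2) = 55.

55


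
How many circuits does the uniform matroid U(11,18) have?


In U(11,18), circuits are the (12)-element subsets.
Any set of 12 elements is dependent, and removing any one element gives
an independent set of size 11, so it is a minimal dependent set.
Number of circuits = C(18,12) = 18564.

18564


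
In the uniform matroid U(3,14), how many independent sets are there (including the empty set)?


Independent sets of U(3,14) are all subsets of size <= 3.
Count = (14 choose 0) + (14 choose 1) + (14 choose 2) + (14 choose 3)
     = 1 + 14 + 91 + 364
     = 470.

470


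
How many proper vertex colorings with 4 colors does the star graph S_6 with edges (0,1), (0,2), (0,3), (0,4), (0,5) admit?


P(tree, k) = k * (k-1)^(5) for any tree on 6 vertices.
P(4) = 4 * 3^5 = 4 * 243 = 972.

972


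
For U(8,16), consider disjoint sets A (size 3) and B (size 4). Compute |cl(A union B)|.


|A union B| = 3 + 4 = 7 (disjoint).
In U(8,16), cl(S) = S if |S| < 8, else cl(S) = E.
Since 7 < 8, cl(A union B) = A union B.
|cl(A union B)| = 7.

7


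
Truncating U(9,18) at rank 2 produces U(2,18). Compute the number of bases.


Truncating U(9,18) to rank 2 gives U(2,18).
Bases of U(2,18) are all 2-element subsets of 18 elements.
Number of bases = C(18,2) = 18! / (2! * 16!) = 153.

153


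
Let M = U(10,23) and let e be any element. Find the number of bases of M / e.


Contracting e from U(10,23) gives U(9,22).
Bases of U(9,22) = C(22,9) = 497420.

497420


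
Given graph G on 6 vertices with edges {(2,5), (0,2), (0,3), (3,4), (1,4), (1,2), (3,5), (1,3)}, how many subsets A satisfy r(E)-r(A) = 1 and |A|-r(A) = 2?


R(x,y) = sum over A in 2^E of x^(r(E)-r(A)) * y^(|A|-r(A)).
G has 6 vertices, 8 edges. r(E) = 5.
Enumerate all 2^8 = 256 subsets.
Count subsets with r(E)-r(A)=1 and |A|-r(A)=2: 3.

3


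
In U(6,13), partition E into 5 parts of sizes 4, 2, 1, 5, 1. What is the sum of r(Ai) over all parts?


r(Ai) = min(|Ai|, 6) for each part.
Sum = min(4,6) + min(2,6) + min(1,6) + min(5,6) + min(1,6)
    = 4 + 2 + 1 + 5 + 1
    = 13.

13


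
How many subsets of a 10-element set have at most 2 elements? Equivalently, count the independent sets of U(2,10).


Independent sets of U(2,10) are all subsets of size <= 2.
Count = C(10,0) + C(10,1) + C(10,2)
     = 1 + 10 + 45
     = 56.

56


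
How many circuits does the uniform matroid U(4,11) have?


In U(4,11), circuits are the (5)-element subsets.
Any set of 5 elements is dependent, and removing any one element gives
an independent set of size 4, so it is a minimal dependent set.
Number of circuits = C(11,5) = 11! / (5! * 6!) = 462.

462


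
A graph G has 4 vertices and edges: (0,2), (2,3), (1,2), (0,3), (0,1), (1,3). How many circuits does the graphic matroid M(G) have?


A circuit in a graphic matroid = edge set of a simple cycle.
G has 4 vertices and 6 edges.
Enumerating all minimal edge subsets forming cycles...
Total circuits found: 7.

7


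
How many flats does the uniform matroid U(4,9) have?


Flats of U(4,9): every subset of size < 4 is a flat, plus E itself.
Count = C(9,0) + C(9,1) + C(9,2) + C(9,3) + 1
     = 1 + 9 + 36 + 84 + 1
     = 131.

131


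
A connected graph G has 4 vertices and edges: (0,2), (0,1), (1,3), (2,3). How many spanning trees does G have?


By Kirchhoff's matrix tree theorem, the number of spanning trees equals
the determinant of any cofactor of the Laplacian matrix L.
G has 4 vertices and 4 edges.
Computing the (3 x 3) cofactor determinant gives 4.

4


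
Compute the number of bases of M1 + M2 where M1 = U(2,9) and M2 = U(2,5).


Bases of a direct sum M1 + M2: |B| = |B(M1)| * |B(M2)|.
|B(U(2,9))| = C(9,2) = 36.
|B(U(2,5))| = C(5,2) = 10.
Total bases = 36 * 10 = 360.

360


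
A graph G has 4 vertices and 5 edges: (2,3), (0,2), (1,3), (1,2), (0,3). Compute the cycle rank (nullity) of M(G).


Cycle rank (nullity) = |E| - r(M) = |E| - (|V| - c).
|E| = 5, |V| = 4, c = 1.
Nullity = 5 - (4 - 1) = 5 - 3 = 2.

2


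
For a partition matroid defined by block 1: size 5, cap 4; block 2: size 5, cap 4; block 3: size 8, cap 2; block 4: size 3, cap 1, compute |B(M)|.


A basis picks exactly ci elements from block i.
Number of bases = product of C(|Si|, ci).
= C(5,4) * C(5,4) * C(8,2) * C(3,1)
= 5 * 5 * 28 * 3
= 2100.

2100


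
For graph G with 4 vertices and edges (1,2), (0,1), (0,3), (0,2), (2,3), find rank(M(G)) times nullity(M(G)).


r(M) = |V| - c = 4 - 1 = 3.
nullity = |E| - r(M) = 5 - 3 = 2.
Product = 3 * 2 = 6.

6


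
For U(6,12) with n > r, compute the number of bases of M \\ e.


Deleting e from U(6,12) gives U(6,11) since n > r.
Bases of U(6,11) = C(11,6) = 11! / (6! * 5!) = 462.

462


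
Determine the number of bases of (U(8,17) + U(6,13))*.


(M1+M2)* = M1* + M2*.
M1* = U(9,17), bases: C(17,9) = 24310.
M2* = U(7,13), bases: C(13,7) = 1716.
|B(M*)| = 24310 * 1716 = 41715960.

41715960


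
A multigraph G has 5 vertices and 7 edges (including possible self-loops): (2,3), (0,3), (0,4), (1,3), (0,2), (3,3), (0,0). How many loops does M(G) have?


In a graphic matroid, a loop is a self-loop edge (u,u) with rank 0.
Examining all 7 edges for self-loops...
Self-loops found: (3,3), (0,0)
Number of loops = 2.

2


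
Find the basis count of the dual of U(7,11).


The dual of U(r,n) is U(n-r, n) = U(4,11).
Bases of U(4,11) are all (4)-element subsets.
|B(M*)| = C(11,4) = (11 * 10 * 9 * 8) / (1 * 2 * 3 * 4) = 330.

330


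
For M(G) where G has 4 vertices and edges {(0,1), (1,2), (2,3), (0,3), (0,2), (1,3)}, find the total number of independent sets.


An independent set in a graphic matroid is an acyclic edge subset.
G has 4 vertices and 6 edges.
Enumerate all 2^6 = 64 subsets, checking for acyclicity.
Total independent sets = 38.

38


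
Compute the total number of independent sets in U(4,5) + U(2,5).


For a direct sum, |I(M1+M2)| = |I(M1)| * |I(M2)|.
|I(U(4,5))| = sum C(5,k) for k=0..4 = 31.
|I(U(2,5))| = sum C(5,k) for k=0..2 = 16.
Total = 31 * 16 = 496.

496


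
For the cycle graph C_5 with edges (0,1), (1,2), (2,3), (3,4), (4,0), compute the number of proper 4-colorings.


P(C_5, k) = (k-1)^5 + (-1)^5*(k-1).
P(4) = (3)^5 - 3
= 243 - 3 = 240.

240


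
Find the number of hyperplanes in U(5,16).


Hyperplanes of U(5,16) are flats of rank 4.
In a uniform matroid, these are exactly the (4)-element subsets.
Count = (16 choose 4) = 1820.

1820


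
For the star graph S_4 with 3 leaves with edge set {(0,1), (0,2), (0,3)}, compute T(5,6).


A star on 4 vertices is a tree with 3 edges.
T(x,y) = x^(3) for any tree.
T(5,6) = 5^3 = 125.

125


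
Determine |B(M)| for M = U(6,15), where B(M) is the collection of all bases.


Bases of U(6,15) are all 6-element subsets of the 15-element ground set.
Number of bases = C(15,6).
(15 choose 6) = 5005.

5005


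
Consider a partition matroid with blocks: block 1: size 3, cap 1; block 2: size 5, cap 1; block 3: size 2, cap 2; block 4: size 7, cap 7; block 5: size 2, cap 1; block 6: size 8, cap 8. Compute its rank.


Rank of a partition matroid = sum of min(|Si|, ci) for each block.
= min(3,1) + min(5,1) + min(2,2) + min(7,7) + min(2,1) + min(8,8)
= 1 + 1 + 2 + 7 + 1 + 8
= 20.

20


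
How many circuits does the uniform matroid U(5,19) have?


In U(5,19), circuits are the (6)-element subsets.
Any set of 6 elements is dependent, and removing any one element gives
an independent set of size 5, so it is a minimal dependent set.
Number of circuits = (19 choose 6) = 27132.

27132


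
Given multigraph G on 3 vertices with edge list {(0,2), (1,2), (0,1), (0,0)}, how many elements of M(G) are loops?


In a graphic matroid, a loop is a self-loop edge (u,u) with rank 0.
Examining all 4 edges for self-loops...
Self-loops found: (0,0)
Number of loops = 1.

1


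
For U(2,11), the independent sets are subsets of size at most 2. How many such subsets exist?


Independent sets of U(2,11) are all subsets of size <= 2.
Count = C(11,0) + C(11,1) + C(11,2)
     = 1 + 11 + 55
     = 67.

67


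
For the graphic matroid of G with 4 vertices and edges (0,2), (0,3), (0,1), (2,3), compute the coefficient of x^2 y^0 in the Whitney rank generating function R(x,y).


R(x,y) = sum over A in 2^E of x^(r(E)-r(A)) * y^(|A|-r(A)).
G has 4 vertices, 4 edges. r(E) = 3.
Enumerate all 2^4 = 16 subsets.
Count subsets with r(E)-r(A)=2 and |A|-r(A)=0: 4.

4


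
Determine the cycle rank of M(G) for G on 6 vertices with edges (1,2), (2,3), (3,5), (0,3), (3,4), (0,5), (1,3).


Cycle rank (nullity) = |E| - r(M) = |E| - (|V| - c).
|E| = 7, |V| = 6, c = 1.
Nullity = 7 - (6 - 1) = 7 - 5 = 2.

2


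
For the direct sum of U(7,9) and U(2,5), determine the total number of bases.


Bases of a direct sum M1 + M2: |B| = |B(M1)| * |B(M2)|.
|B(U(7,9))| = C(9,7) = 36.
|B(U(2,5))| = C(5,2) = 10.
Total bases = 36 * 10 = 360.

360


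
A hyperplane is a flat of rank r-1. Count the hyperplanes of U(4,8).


Hyperplanes of U(4,8) are flats of rank 3.
In a uniform matroid, these are exactly the (3)-element subsets.
Count = C(8,3) = 8! / (3! * 5!) = 56.

56


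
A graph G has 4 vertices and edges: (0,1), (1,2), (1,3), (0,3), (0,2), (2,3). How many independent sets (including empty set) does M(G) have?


An independent set in a graphic matroid is an acyclic edge subset.
G has 4 vertices and 6 edges.
Enumerate all 2^6 = 64 subsets, checking for acyclicity.
Total independent sets = 38.

38


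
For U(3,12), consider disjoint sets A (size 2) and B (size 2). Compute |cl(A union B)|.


|A union B| = 2 + 2 = 4 (disjoint).
In U(3,12), cl(S) = S if |S| < 3, else cl(S) = E.
Since 4 >= 3, cl(A union B) = E.
|cl(A union B)| = 12.

12


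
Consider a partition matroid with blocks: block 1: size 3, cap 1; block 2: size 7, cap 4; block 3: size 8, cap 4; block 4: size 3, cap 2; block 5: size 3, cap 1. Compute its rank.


Rank of a partition matroid = sum of min(|Si|, ci) for each block.
= min(3,1) + min(7,4) + min(8,4) + min(3,2) + min(3,1)
= 1 + 4 + 4 + 2 + 1
= 12.

12


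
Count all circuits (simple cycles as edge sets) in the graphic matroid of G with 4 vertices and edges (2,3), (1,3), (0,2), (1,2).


A circuit in a graphic matroid = edge set of a simple cycle.
G has 4 vertices and 4 edges.
Enumerating all minimal edge subsets forming cycles...
Total circuits found: 1.

1


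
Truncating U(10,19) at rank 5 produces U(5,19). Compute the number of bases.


Truncating U(10,19) to rank 5 gives U(5,19).
Bases of U(5,19) are all 5-element subsets of 19 elements.
Number of bases = C(19,5) = 11628.

11628


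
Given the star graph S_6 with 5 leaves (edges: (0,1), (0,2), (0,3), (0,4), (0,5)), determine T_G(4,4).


A star on 6 vertices is a tree with 5 edges.
T(x,y) = x^(5) for any tree.
T(4,4) = 4^5 = 1024.

1024


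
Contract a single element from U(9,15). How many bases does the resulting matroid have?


Contracting e from U(9,15) gives U(8,14).
Bases of U(8,14) = C(14,8) = 14! / (8! * 6!) = 3003.

3003


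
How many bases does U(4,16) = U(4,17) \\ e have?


Deleting e from U(4,17) gives U(4,16) since n > r.
Bases of U(4,16) = C(16,4) = (16 * 15 * 14 * 13) / (1 * 2 * 3 * 4) = 1820.

1820


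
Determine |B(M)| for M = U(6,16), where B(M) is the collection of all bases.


Bases of U(6,16) are all 6-element subsets of the 16-element ground set.
Number of bases = C(16,6).
C(16,6) = 8008.

8008


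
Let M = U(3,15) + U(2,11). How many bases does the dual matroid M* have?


(M1+M2)* = M1* + M2*.
M1* = U(12,15), bases: C(15,12) = 455.
M2* = U(9,11), bases: C(11,9) = 55.
|B(M*)| = 455 * 55 = 25025.

25025
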